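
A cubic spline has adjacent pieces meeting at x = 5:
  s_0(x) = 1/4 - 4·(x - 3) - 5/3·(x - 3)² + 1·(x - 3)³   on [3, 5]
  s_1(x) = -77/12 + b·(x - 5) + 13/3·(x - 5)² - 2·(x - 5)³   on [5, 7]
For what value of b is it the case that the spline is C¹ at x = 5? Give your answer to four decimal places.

1.3333

s_0'(x) = -4 - 10/3·(x - 3) + 3·(x - 3)², so s_0'(5) = 4/3. On the right, s_1'(5) = b, so b = 4/3.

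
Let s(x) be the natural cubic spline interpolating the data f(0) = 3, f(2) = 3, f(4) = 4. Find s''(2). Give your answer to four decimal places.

0.3750

Let m_i = s''(x_i). Step sizes h_i = 2, 2; slopes of the chords Δ_i = (y_(i+1) - y_i)/h_i = 0, 1/2.
  2·m_0 + 8·m_1 + 2·m_2 = 6(Δ_1 - Δ_0) = 3
Natural end conditions: m_0 = m_2 = 0.
Solving the tridiagonal system: m_0 = 0, m_1 = 3/8, m_2 = 0.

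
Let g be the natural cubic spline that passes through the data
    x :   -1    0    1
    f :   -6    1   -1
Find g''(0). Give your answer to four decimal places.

With M_i denoting the second derivative at x_i, h_i = 1, 1, and Δ_i = (y_(i+1) − y_i)/h_i = 7, -2:
  1·M_0 + 4·M_1 + 1·M_2 = 6(Δ_1 - Δ_0) = -54
Natural end conditions: M_0 = M_2 = 0.
Hence M_0 = 0, M_1 = -27/2, M_2 = 0.

-13.5000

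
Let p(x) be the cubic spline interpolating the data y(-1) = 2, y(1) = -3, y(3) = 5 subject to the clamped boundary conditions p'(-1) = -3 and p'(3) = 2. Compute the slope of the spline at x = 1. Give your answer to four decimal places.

1.3750

With M_i denoting the second derivative at x_i, h_i = 2, 2, and Δ_i = (y_(i+1) − y_i)/h_i = -5/2, 4:
  2·M_0 + 8·M_1 + 2·M_2 = 6(Δ_1 - Δ_0) = 39
Clamped end conditions give two more equations: 2h_0·M_0 + h_0·M_1 = 6(Δ_0 - p'(-1)) = 3 and h_1·M_1 + 2h_1·M_2 = 6(p'(3) - Δ_1) = -12.
Forward elimination and back-substitution give M_0 = -23/8, M_1 = 29/4, M_2 = -53/8.
On [1, 3], p'(x) = b_1 + 2c_1·(x - 1) + 3d_1·(x - 1)² with b_1 = Δ_1 - h_1(2M_1 + M_2)/6 = 11/8, c_1 = M_1/2 = 29/8, d_1 = (M_2 - M_1)/(6h_1) = -37/32. So p'(1) = 11/8.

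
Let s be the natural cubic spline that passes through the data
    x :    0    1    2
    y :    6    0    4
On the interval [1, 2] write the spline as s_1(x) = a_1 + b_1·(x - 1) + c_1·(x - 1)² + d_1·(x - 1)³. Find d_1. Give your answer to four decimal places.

With M_i denoting the second derivative at x_i, h_i = 1, 1, and Δ_i = (y_(i+1) − y_i)/h_i = -6, 4:
  1·M_0 + 4·M_1 + 1·M_2 = 6(Δ_1 - Δ_0) = 60
Natural end conditions: M_0 = M_2 = 0.
Solving: M_0 = 0, M_1 = 15, M_2 = 0.
On [1, 2], with s_1(x) = a_1 + b_1·(x - 1) + c_1·(x - 1)² + d_1·(x - 1)³: c_1 = M_1/2 = 15/2, d_1 = (M_2 - M_1)/(6h_1) = -5/2, b_1 = Δ_1 - h_1(2M_1 + M_2)/6 = -1.

-2.5000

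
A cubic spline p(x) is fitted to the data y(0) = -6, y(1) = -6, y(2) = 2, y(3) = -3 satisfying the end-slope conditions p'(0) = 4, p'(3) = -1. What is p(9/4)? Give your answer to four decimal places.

With σ_i denoting the second derivative at x_i, h_i = 1, 1, 1, and Δ_i = (y_(i+1) − y_i)/h_i = 0, 8, -5:
  1·σ_0 + 4·σ_1 + 1·σ_2 = 6(Δ_1 - Δ_0) = 48
  1·σ_1 + 4·σ_2 + 1·σ_3 = 6(Δ_2 - Δ_1) = -78
Clamped end conditions give two more equations: 2h_0·σ_0 + h_0·σ_1 = 6(Δ_0 - p'(0)) = -24 and h_2·σ_2 + 2h_2·σ_3 = 6(p'(3) - Δ_2) = 24.
Solving: σ_0 = -76/3, σ_1 = 80/3, σ_2 = -100/3, σ_3 = 86/3.
On [2, 3], p(x) = 2 + 4/3·(x - 2) - 50/3·(x - 2)² + 31/3·(x - 2)³.
With (x - 2) = 1/4: p(9/4) = 93/64.

1.4531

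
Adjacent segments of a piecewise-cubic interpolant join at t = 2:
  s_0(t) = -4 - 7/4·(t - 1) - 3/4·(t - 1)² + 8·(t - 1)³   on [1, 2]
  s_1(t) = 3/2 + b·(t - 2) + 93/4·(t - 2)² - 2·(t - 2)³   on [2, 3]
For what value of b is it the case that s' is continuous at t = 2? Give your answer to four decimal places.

s_0'(t) = -7/4 - 3/2·(t - 1) + 24·(t - 1)², so s_0'(2) = 83/4. On the right, s_1'(2) = b, so b = 83/4.

20.7500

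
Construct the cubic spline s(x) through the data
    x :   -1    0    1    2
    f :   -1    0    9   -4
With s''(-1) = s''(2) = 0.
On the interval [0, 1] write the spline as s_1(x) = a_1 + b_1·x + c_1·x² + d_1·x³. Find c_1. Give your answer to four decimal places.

10.8000

Write σ_i for s''(x_i). With h_i = 1, 1, 1 and divided differences Δ_i = 1, 9, -13, the continuity of s' gives the tridiagonal system
  1·σ_0 + 4·σ_1 + 1·σ_2 = 6(Δ_1 - Δ_0) = 48
  1·σ_1 + 4·σ_2 + 1·σ_3 = 6(Δ_2 - Δ_1) = -132
Natural end conditions: σ_0 = σ_3 = 0.
Solving: σ_0 = 0, σ_1 = 108/5, σ_2 = -192/5, σ_3 = 0.
On [0, 1], with s_1(x) = a_1 + b_1·x + c_1·x² + d_1·x³: c_1 = σ_1/2 = 54/5, d_1 = (σ_2 - σ_1)/(6h_1) = -10, b_1 = Δ_1 - h_1(2σ_1 + σ_2)/6 = 41/5.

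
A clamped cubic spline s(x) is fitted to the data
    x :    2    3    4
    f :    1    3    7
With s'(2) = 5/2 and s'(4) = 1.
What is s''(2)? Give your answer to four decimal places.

Put M_i = s'' at the i-th knot. Here h = (1, 1) and Δ = (2, 4), so the interior equations h_(i-1)·M_(i-1) + 2(h_(i-1)+h_i)·M_i + h_i·M_(i+1) = 6(Δ_i − Δ_(i-1)) read
  1·M_0 + 4·M_1 + 1·M_2 = 6(Δ_1 - Δ_0) = 12
Clamped end conditions give two more equations: 2h_0·M_0 + h_0·M_1 = 6(Δ_0 - s'(2)) = -3 and h_1·M_1 + 2h_1·M_2 = 6(s'(4) - Δ_1) = -18.
Forward elimination and back-substitution give M_0 = -21/4, M_1 = 15/2, M_2 = -51/4.

-5.2500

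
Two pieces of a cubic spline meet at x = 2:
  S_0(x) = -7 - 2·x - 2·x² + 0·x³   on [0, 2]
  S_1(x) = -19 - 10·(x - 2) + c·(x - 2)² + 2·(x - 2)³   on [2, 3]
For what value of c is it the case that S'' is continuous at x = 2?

S_0''(x) = -4 + 0·x, so S_0''(2) = -4. On the right, S_1''(2) = 2c, so c = -2.

-2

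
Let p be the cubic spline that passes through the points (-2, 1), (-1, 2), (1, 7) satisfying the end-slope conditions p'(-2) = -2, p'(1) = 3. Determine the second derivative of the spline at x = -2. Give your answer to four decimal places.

Let σ_i = p''(x_i). Step sizes h_i = 1, 2; slopes of the chords Δ_i = (y_(i+1) - y_i)/h_i = 1, 5/2.
  1·σ_0 + 6·σ_1 + 2·σ_2 = 6(Δ_1 - Δ_0) = 9
Clamped end conditions give two more equations: 2h_0·σ_0 + h_0·σ_1 = 6(Δ_0 - p'(-2)) = 18 and h_1·σ_1 + 2h_1·σ_2 = 6(p'(1) - Δ_1) = 3.
Hence σ_0 = 55/6, σ_1 = -1/3, σ_2 = 11/12.

9.1667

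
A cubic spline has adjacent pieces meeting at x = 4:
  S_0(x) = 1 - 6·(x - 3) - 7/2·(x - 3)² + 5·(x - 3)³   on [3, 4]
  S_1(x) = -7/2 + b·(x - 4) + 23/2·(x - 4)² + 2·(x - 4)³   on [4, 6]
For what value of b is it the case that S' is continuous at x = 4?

2

S_0'(x) = -6 - 7·(x - 3) + 15·(x - 3)², so S_0'(4) = 2. On the right, S_1'(4) = b, so b = 2.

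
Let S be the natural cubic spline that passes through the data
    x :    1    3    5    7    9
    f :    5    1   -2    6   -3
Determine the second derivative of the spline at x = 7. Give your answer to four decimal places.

Let m_i = S''(x_i). Step sizes h_i = 2, 2, 2, 2; slopes of the chords Δ_i = (y_(i+1) - y_i)/h_i = -2, -3/2, 4, -9/2.
  2·m_0 + 8·m_1 + 2·m_2 = 6(Δ_1 - Δ_0) = 3
  2·m_1 + 8·m_2 + 2·m_3 = 6(Δ_2 - Δ_1) = 33
  2·m_2 + 8·m_3 + 2·m_4 = 6(Δ_3 - Δ_2) = -51
Natural end conditions: m_0 = m_4 = 0.
Hence m_0 = 0, m_1 = -69/56, m_2 = 45/7, m_3 = -447/56, m_4 = 0.

-7.9821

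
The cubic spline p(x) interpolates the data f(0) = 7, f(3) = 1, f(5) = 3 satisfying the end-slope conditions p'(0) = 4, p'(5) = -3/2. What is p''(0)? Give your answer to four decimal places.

-8.9000

Let M_i = p''(x_i). Step sizes h_i = 3, 2; slopes of the chords Δ_i = (y_(i+1) - y_i)/h_i = -2, 1.
  3·M_0 + 10·M_1 + 2·M_2 = 6(Δ_1 - Δ_0) = 18
Clamped end conditions give two more equations: 2h_0·M_0 + h_0·M_1 = 6(Δ_0 - p'(0)) = -36 and h_1·M_1 + 2h_1·M_2 = 6(p'(5) - Δ_1) = -15.
Solving: M_0 = -89/10, M_1 = 29/5, M_2 = -133/20.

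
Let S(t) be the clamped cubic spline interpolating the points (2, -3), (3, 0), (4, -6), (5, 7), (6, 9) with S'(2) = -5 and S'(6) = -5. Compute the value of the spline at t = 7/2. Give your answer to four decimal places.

-3.5491

Let M_i = S''(x_i). Step sizes h_i = 1, 1, 1, 1; slopes of the chords Δ_i = (y_(i+1) - y_i)/h_i = 3, -6, 13, 2.
  1·M_0 + 4·M_1 + 1·M_2 = 6(Δ_1 - Δ_0) = -54
  1·M_1 + 4·M_2 + 1·M_3 = 6(Δ_2 - Δ_1) = 114
  1·M_2 + 4·M_3 + 1·M_4 = 6(Δ_3 - Δ_2) = -66
Clamped end conditions give two more equations: 2h_0·M_0 + h_0·M_1 = 6(Δ_0 - S'(2)) = 48 and h_3·M_3 + 2h_3·M_4 = 6(S'(6) - Δ_3) = -42.
Forward elimination and back-substitution give M_0 = 579/14, M_1 = -243/7, M_2 = 87/2, M_3 = -177/7, M_4 = -117/14.
On [3, 4], S(t) = 0 - 47/28·(t - 3) - 243/14·(t - 3)² + 365/28·(t - 3)³.
With (t - 3) = 1/2: S(7/2) = -795/224.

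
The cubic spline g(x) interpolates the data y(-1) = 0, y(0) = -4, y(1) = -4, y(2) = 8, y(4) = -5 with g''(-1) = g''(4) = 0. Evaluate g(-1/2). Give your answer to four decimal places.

-2.0065

Put m_i = g'' at the i-th knot. Here h = (1, 1, 1, 2) and Δ = (-4, 0, 12, -13/2), so the interior equations h_(i-1)·m_(i-1) + 2(h_(i-1)+h_i)·m_i + h_i·m_(i+1) = 6(Δ_i − Δ_(i-1)) read
  1·m_0 + 4·m_1 + 1·m_2 = 6(Δ_1 - Δ_0) = 24
  1·m_1 + 4·m_2 + 1·m_3 = 6(Δ_2 - Δ_1) = 72
  1·m_2 + 6·m_3 + 2·m_4 = 6(Δ_3 - Δ_2) = -111
Natural end conditions: m_0 = m_4 = 0.
Hence m_0 = 0, m_1 = 9/86, m_2 = 1014/43, m_3 = -1929/86, m_4 = 0.
On [-1, 0], g(x) = 0 - 691/172·(x + 1) + 0·(x + 1)² + 3/172·(x + 1)³.
With (x + 1) = 1/2: g(-1/2) = -2761/1376.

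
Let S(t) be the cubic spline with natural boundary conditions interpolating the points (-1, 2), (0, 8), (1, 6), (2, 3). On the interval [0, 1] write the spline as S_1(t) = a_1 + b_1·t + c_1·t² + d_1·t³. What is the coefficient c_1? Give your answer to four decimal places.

Write M_i for S''(x_i). With h_i = 1, 1, 1 and divided differences Δ_i = 6, -2, -3, the continuity of S' gives the tridiagonal system
  1·M_0 + 4·M_1 + 1·M_2 = 6(Δ_1 - Δ_0) = -48
  1·M_1 + 4·M_2 + 1·M_3 = 6(Δ_2 - Δ_1) = -6
Natural end conditions: M_0 = M_3 = 0.
Solving the tridiagonal system: M_0 = 0, M_1 = -62/5, M_2 = 8/5, M_3 = 0.
On [0, 1], with S_1(t) = a_1 + b_1·t + c_1·t² + d_1·t³: c_1 = M_1/2 = -31/5, d_1 = (M_2 - M_1)/(6h_1) = 7/3, b_1 = Δ_1 - h_1(2M_1 + M_2)/6 = 28/15.

-6.2000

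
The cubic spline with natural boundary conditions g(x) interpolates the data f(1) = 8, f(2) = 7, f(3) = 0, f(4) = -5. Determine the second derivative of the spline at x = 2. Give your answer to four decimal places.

With M_i denoting the second derivative at x_i, h_i = 1, 1, 1, and Δ_i = (y_(i+1) − y_i)/h_i = -1, -7, -5:
  1·M_0 + 4·M_1 + 1·M_2 = 6(Δ_1 - Δ_0) = -36
  1·M_1 + 4·M_2 + 1·M_3 = 6(Δ_2 - Δ_1) = 12
Natural end conditions: M_0 = M_3 = 0.
Solving: M_0 = 0, M_1 = -52/5, M_2 = 28/5, M_3 = 0.

-10.4000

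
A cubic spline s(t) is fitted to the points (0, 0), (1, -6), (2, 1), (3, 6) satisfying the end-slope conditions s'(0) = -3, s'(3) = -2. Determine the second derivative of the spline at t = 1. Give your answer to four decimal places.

26.2667

Write m_i for s''(x_i). With h_i = 1, 1, 1 and divided differences Δ_i = -6, 7, 5, the continuity of s' gives the tridiagonal system
  1·m_0 + 4·m_1 + 1·m_2 = 6(Δ_1 - Δ_0) = 78
  1·m_1 + 4·m_2 + 1·m_3 = 6(Δ_2 - Δ_1) = -12
Clamped end conditions give two more equations: 2h_0·m_0 + h_0·m_1 = 6(Δ_0 - s'(0)) = -18 and h_2·m_2 + 2h_2·m_3 = 6(s'(3) - Δ_2) = -42.
Forward elimination and back-substitution give m_0 = -332/15, m_1 = 394/15, m_2 = -74/15, m_3 = -278/15.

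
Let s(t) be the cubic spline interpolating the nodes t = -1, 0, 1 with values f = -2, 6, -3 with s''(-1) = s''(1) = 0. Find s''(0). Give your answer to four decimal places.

-25.5000

Let m_i = s''(x_i). Step sizes h_i = 1, 1; slopes of the chords Δ_i = (y_(i+1) - y_i)/h_i = 8, -9.
  1·m_0 + 4·m_1 + 1·m_2 = 6(Δ_1 - Δ_0) = -102
Natural end conditions: m_0 = m_2 = 0.
Solving: m_0 = 0, m_1 = -51/2, m_2 = 0.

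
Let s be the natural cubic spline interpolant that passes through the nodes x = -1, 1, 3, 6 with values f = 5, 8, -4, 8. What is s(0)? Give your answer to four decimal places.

Write M_i for s''(x_i). With h_i = 2, 2, 3 and divided differences Δ_i = 3/2, -6, 4, the continuity of s' gives the tridiagonal system
  2·M_0 + 8·M_1 + 2·M_2 = 6(Δ_1 - Δ_0) = -45
  2·M_1 + 10·M_2 + 3·M_3 = 6(Δ_2 - Δ_1) = 60
Natural end conditions: M_0 = M_3 = 0.
Forward elimination and back-substitution give M_0 = 0, M_1 = -15/2, M_2 = 15/2, M_3 = 0.
On [-1, 1], s(x) = 5 + 4·(x + 1) + 0·(x + 1)² - 5/8·(x + 1)³.
With (x + 1) = 1: s(0) = 67/8.

8.3750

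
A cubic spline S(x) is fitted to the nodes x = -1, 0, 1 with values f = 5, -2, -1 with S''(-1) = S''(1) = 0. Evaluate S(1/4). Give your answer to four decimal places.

Let σ_i = S''(x_i). Step sizes h_i = 1, 1; slopes of the chords Δ_i = (y_(i+1) - y_i)/h_i = -7, 1.
  1·σ_0 + 4·σ_1 + 1·σ_2 = 6(Δ_1 - Δ_0) = 48
Natural end conditions: σ_0 = σ_2 = 0.
Forward elimination and back-substitution give σ_0 = 0, σ_1 = 12, σ_2 = 0.
On [0, 1], S(x) = -2 - 3·x + 6·x² - 2·x³.
With x = 1/4: S(1/4) = -77/32.

-2.4063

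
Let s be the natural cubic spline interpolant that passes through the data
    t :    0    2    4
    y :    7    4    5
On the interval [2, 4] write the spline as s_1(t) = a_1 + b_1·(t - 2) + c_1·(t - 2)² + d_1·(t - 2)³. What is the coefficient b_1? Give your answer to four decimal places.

Let σ_i = s''(x_i). Step sizes h_i = 2, 2; slopes of the chords Δ_i = (y_(i+1) - y_i)/h_i = -3/2, 1/2.
  2·σ_0 + 8·σ_1 + 2·σ_2 = 6(Δ_1 - Δ_0) = 12
Natural end conditions: σ_0 = σ_2 = 0.
Forward elimination and back-substitution give σ_0 = 0, σ_1 = 3/2, σ_2 = 0.
On [2, 4], with s_1(t) = a_1 + b_1·(t - 2) + c_1·(t - 2)² + d_1·(t - 2)³: c_1 = σ_1/2 = 3/4, d_1 = (σ_2 - σ_1)/(6h_1) = -1/8, b_1 = Δ_1 - h_1(2σ_1 + σ_2)/6 = -1/2.

-0.5000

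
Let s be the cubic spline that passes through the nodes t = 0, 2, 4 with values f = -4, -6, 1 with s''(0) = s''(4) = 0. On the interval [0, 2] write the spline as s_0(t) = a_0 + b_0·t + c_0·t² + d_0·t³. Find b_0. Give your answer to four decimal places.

Put σ_i = s'' at the i-th knot. Here h = (2, 2) and Δ = (-1, 7/2), so the interior equations h_(i-1)·σ_(i-1) + 2(h_(i-1)+h_i)·σ_i + h_i·σ_(i+1) = 6(Δ_i − Δ_(i-1)) read
  2·σ_0 + 8·σ_1 + 2·σ_2 = 6(Δ_1 - Δ_0) = 27
Natural end conditions: σ_0 = σ_2 = 0.
Hence σ_0 = 0, σ_1 = 27/8, σ_2 = 0.
On [0, 2], with s_0(t) = a_0 + b_0·t + c_0·t² + d_0·t³: c_0 = σ_0/2 = 0, d_0 = (σ_1 - σ_0)/(6h_0) = 9/32, b_0 = Δ_0 - h_0(2σ_0 + σ_1)/6 = -17/8.

-2.1250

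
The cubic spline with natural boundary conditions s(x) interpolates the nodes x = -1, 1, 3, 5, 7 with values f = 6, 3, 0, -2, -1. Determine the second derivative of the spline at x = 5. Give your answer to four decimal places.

1.0982

Write m_i for s''(x_i). With h_i = 2, 2, 2, 2 and divided differences Δ_i = -3/2, -3/2, -1, 1/2, the continuity of s' gives the tridiagonal system
  2·m_0 + 8·m_1 + 2·m_2 = 6(Δ_1 - Δ_0) = 0
  2·m_1 + 8·m_2 + 2·m_3 = 6(Δ_2 - Δ_1) = 3
  2·m_2 + 8·m_3 + 2·m_4 = 6(Δ_3 - Δ_2) = 9
Natural end conditions: m_0 = m_4 = 0.
Solving: m_0 = 0, m_1 = -3/112, m_2 = 3/28, m_3 = 123/112, m_4 = 0.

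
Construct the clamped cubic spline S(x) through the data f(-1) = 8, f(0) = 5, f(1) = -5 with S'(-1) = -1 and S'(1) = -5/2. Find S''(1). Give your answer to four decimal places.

32.2500

Write M_i for S''(x_i). With h_i = 1, 1 and divided differences Δ_i = -3, -10, the continuity of S' gives the tridiagonal system
  1·M_0 + 4·M_1 + 1·M_2 = 6(Δ_1 - Δ_0) = -42
Clamped end conditions give two more equations: 2h_0·M_0 + h_0·M_1 = 6(Δ_0 - S'(-1)) = -12 and h_1·M_1 + 2h_1·M_2 = 6(S'(1) - Δ_1) = 45.
Solving the tridiagonal system: M_0 = 15/4, M_1 = -39/2, M_2 = 129/4.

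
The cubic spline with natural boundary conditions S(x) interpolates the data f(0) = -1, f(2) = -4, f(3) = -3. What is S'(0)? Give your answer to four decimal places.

-2.3333

Put M_i = S'' at the i-th knot. Here h = (2, 1) and Δ = (-3/2, 1), so the interior equations h_(i-1)·M_(i-1) + 2(h_(i-1)+h_i)·M_i + h_i·M_(i+1) = 6(Δ_i − Δ_(i-1)) read
  2·M_0 + 6·M_1 + 1·M_2 = 6(Δ_1 - Δ_0) = 15
Natural end conditions: M_0 = M_2 = 0.
Forward elimination and back-substitution give M_0 = 0, M_1 = 5/2, M_2 = 0.
On [0, 2], S'(x) = b_0 + 2c_0·x + 3d_0·x² with b_0 = Δ_0 - h_0(2M_0 + M_1)/6 = -7/3, c_0 = M_0/2 = 0, d_0 = (M_1 - M_0)/(6h_0) = 5/24. So S'(0) = -7/3.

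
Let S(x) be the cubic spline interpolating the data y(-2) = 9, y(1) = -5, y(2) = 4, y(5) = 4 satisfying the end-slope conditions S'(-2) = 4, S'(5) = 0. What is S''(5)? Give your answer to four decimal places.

5.5636

Write M_i for S''(x_i). With h_i = 3, 1, 3 and divided differences Δ_i = -14/3, 9, 0, the continuity of S' gives the tridiagonal system
  3·M_0 + 8·M_1 + 1·M_2 = 6(Δ_1 - Δ_0) = 82
  1·M_1 + 8·M_2 + 3·M_3 = 6(Δ_2 - Δ_1) = -54
Clamped end conditions give two more equations: 2h_0·M_0 + h_0·M_1 = 6(Δ_0 - S'(-2)) = -52 and h_2·M_2 + 2h_2·M_3 = 6(S'(5) - Δ_2) = 0.
Forward elimination and back-substitution give M_0 = -2942/165, M_1 = 1008/55, M_2 = -612/55, M_3 = 306/55.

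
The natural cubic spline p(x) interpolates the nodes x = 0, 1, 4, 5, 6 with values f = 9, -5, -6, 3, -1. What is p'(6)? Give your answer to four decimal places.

With m_i denoting the second derivative at x_i, h_i = 1, 3, 1, 1, and Δ_i = (y_(i+1) − y_i)/h_i = -14, -1/3, 9, -4:
  1·m_0 + 8·m_1 + 3·m_2 = 6(Δ_1 - Δ_0) = 82
  3·m_1 + 8·m_2 + 1·m_3 = 6(Δ_2 - Δ_1) = 56
  1·m_2 + 4·m_3 + 1·m_4 = 6(Δ_3 - Δ_2) = -78
Natural end conditions: m_0 = m_4 = 0.
Forward elimination and back-substitution give m_0 = 0, m_1 = 409/53, m_2 = 358/53, m_3 = -1123/53, m_4 = 0.
On [5, 6], p'(x) = b_3 + 2c_3·(x - 5) + 3d_3·(x - 5)² with b_3 = Δ_3 - h_3(2m_3 + m_4)/6 = 487/159, c_3 = m_3/2 = -1123/106, d_3 = (m_4 - m_3)/(6h_3) = 1123/318. So p'(6) = -2395/318.

-7.5314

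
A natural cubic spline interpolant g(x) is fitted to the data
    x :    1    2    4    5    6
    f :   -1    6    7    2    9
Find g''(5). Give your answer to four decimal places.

Write M_i for g''(x_i). With h_i = 1, 2, 1, 1 and divided differences Δ_i = 7, 1/2, -5, 7, the continuity of g' gives the tridiagonal system
  1·M_0 + 6·M_1 + 2·M_2 = 6(Δ_1 - Δ_0) = -39
  2·M_1 + 6·M_2 + 1·M_3 = 6(Δ_2 - Δ_1) = -33
  1·M_2 + 4·M_3 + 1·M_4 = 6(Δ_3 - Δ_2) = 72
Natural end conditions: M_0 = M_4 = 0.
Solving: M_0 = 0, M_1 = -489/122, M_2 = -456/61, M_3 = 1212/61, M_4 = 0.

19.8689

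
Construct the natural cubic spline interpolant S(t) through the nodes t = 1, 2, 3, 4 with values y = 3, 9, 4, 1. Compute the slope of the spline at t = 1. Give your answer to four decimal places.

9.0667

Put σ_i = S'' at the i-th knot. Here h = (1, 1, 1) and Δ = (6, -5, -3), so the interior equations h_(i-1)·σ_(i-1) + 2(h_(i-1)+h_i)·σ_i + h_i·σ_(i+1) = 6(Δ_i − Δ_(i-1)) read
  1·σ_0 + 4·σ_1 + 1·σ_2 = 6(Δ_1 - Δ_0) = -66
  1·σ_1 + 4·σ_2 + 1·σ_3 = 6(Δ_2 - Δ_1) = 12
Natural end conditions: σ_0 = σ_3 = 0.
Solving: σ_0 = 0, σ_1 = -92/5, σ_2 = 38/5, σ_3 = 0.
On [1, 2], S'(t) = b_0 + 2c_0·(t - 1) + 3d_0·(t - 1)² with b_0 = Δ_0 - h_0(2σ_0 + σ_1)/6 = 136/15, c_0 = σ_0/2 = 0, d_0 = (σ_1 - σ_0)/(6h_0) = -46/15. So S'(1) = 136/15.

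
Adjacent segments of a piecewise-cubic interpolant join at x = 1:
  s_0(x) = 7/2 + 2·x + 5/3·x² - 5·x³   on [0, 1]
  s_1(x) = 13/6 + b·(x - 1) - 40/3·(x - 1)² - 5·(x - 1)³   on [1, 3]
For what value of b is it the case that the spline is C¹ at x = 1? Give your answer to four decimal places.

-9.6667

s_0'(x) = 2 + 10/3·x - 15·x², so s_0'(1) = -29/3. On the right, s_1'(1) = b, so b = -29/3.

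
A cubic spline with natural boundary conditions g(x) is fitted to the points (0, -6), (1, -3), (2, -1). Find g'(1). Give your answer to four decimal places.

2.5000

Put σ_i = g'' at the i-th knot. Here h = (1, 1) and Δ = (3, 2), so the interior equations h_(i-1)·σ_(i-1) + 2(h_(i-1)+h_i)·σ_i + h_i·σ_(i+1) = 6(Δ_i − Δ_(i-1)) read
  1·σ_0 + 4·σ_1 + 1·σ_2 = 6(Δ_1 - Δ_0) = -6
Natural end conditions: σ_0 = σ_2 = 0.
Solving: σ_0 = 0, σ_1 = -3/2, σ_2 = 0.
On [1, 2], g'(x) = b_1 + 2c_1·(x - 1) + 3d_1·(x - 1)² with b_1 = Δ_1 - h_1(2σ_1 + σ_2)/6 = 5/2, c_1 = σ_1/2 = -3/4, d_1 = (σ_2 - σ_1)/(6h_1) = 1/4. So g'(1) = 5/2.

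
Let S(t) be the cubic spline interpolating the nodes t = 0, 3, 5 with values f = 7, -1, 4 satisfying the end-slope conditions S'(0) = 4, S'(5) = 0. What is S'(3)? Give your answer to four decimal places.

Let M_i = S''(x_i). Step sizes h_i = 3, 2; slopes of the chords Δ_i = (y_(i+1) - y_i)/h_i = -8/3, 5/2.
  3·M_0 + 10·M_1 + 2·M_2 = 6(Δ_1 - Δ_0) = 31
Clamped end conditions give two more equations: 2h_0·M_0 + h_0·M_1 = 6(Δ_0 - S'(0)) = -40 and h_1·M_1 + 2h_1·M_2 = 6(S'(5) - Δ_1) = -15.
Hence M_0 = -317/30, M_1 = 39/5, M_2 = -153/20.
On [3, 5], S'(t) = b_1 + 2c_1·(t - 3) + 3d_1·(t - 3)² with b_1 = Δ_1 - h_1(2M_1 + M_2)/6 = -3/20, c_1 = M_1/2 = 39/10, d_1 = (M_2 - M_1)/(6h_1) = -103/80. So S'(3) = -3/20.

-0.1500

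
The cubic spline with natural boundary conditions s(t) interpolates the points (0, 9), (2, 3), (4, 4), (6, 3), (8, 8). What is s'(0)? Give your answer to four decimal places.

-4.0625

Write m_i for s''(x_i). With h_i = 2, 2, 2, 2 and divided differences Δ_i = -3, 1/2, -1/2, 5/2, the continuity of s' gives the tridiagonal system
  2·m_0 + 8·m_1 + 2·m_2 = 6(Δ_1 - Δ_0) = 21
  2·m_1 + 8·m_2 + 2·m_3 = 6(Δ_2 - Δ_1) = -6
  2·m_2 + 8·m_3 + 2·m_4 = 6(Δ_3 - Δ_2) = 18
Natural end conditions: m_0 = m_4 = 0.
Solving: m_0 = 0, m_1 = 51/16, m_2 = -9/4, m_3 = 45/16, m_4 = 0.
On [0, 2], s'(t) = b_0 + 2c_0·t + 3d_0·t² with b_0 = Δ_0 - h_0(2m_0 + m_1)/6 = -65/16, c_0 = m_0/2 = 0, d_0 = (m_1 - m_0)/(6h_0) = 17/64. So s'(0) = -65/16.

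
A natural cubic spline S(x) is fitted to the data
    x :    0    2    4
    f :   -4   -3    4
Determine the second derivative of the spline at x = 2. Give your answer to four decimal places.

Write σ_i for S''(x_i). With h_i = 2, 2 and divided differences Δ_i = 1/2, 7/2, the continuity of S' gives the tridiagonal system
  2·σ_0 + 8·σ_1 + 2·σ_2 = 6(Δ_1 - Δ_0) = 18
Natural end conditions: σ_0 = σ_2 = 0.
Solving the tridiagonal system: σ_0 = 0, σ_1 = 9/4, σ_2 = 0.

2.2500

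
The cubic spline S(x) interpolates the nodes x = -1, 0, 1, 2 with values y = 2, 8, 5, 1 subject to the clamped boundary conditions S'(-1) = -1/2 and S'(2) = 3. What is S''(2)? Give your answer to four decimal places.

With M_i denoting the second derivative at x_i, h_i = 1, 1, 1, and Δ_i = (y_(i+1) − y_i)/h_i = 6, -3, -4:
  1·M_0 + 4·M_1 + 1·M_2 = 6(Δ_1 - Δ_0) = -54
  1·M_1 + 4·M_2 + 1·M_3 = 6(Δ_2 - Δ_1) = -6
Clamped end conditions give two more equations: 2h_0·M_0 + h_0·M_1 = 6(Δ_0 - S'(-1)) = 39 and h_2·M_2 + 2h_2·M_3 = 6(S'(2) - Δ_2) = 42.
Solving the tridiagonal system: M_0 = 446/15, M_1 = -307/15, M_2 = -28/15, M_3 = 329/15.

21.9333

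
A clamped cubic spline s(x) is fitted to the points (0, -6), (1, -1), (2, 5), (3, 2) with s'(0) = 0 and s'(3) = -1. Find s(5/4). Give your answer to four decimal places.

Put M_i = s'' at the i-th knot. Here h = (1, 1, 1) and Δ = (5, 6, -3), so the interior equations h_(i-1)·M_(i-1) + 2(h_(i-1)+h_i)·M_i + h_i·M_(i+1) = 6(Δ_i − Δ_(i-1)) read
  1·M_0 + 4·M_1 + 1·M_2 = 6(Δ_1 - Δ_0) = 6
  1·M_1 + 4·M_2 + 1·M_3 = 6(Δ_2 - Δ_1) = -54
Clamped end conditions give two more equations: 2h_0·M_0 + h_0·M_1 = 6(Δ_0 - s'(0)) = 30 and h_2·M_2 + 2h_2·M_3 = 6(s'(3) - Δ_2) = 12.
Solving: M_0 = 206/15, M_1 = 38/15, M_2 = -268/15, M_3 = 224/15.
On [1, 2], s(x) = -1 + 122/15·(x - 1) + 19/15·(x - 1)² - 17/5·(x - 1)³.
With (x - 1) = 1/4: s(5/4) = 339/320.

1.0594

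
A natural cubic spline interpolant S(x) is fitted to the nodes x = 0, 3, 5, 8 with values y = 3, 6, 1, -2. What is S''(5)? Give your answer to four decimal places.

1.3750

Put m_i = S'' at the i-th knot. Here h = (3, 2, 3) and Δ = (1, -5/2, -1), so the interior equations h_(i-1)·m_(i-1) + 2(h_(i-1)+h_i)·m_i + h_i·m_(i+1) = 6(Δ_i − Δ_(i-1)) read
  3·m_0 + 10·m_1 + 2·m_2 = 6(Δ_1 - Δ_0) = -21
  2·m_1 + 10·m_2 + 3·m_3 = 6(Δ_2 - Δ_1) = 9
Natural end conditions: m_0 = m_3 = 0.
Forward elimination and back-substitution give m_0 = 0, m_1 = -19/8, m_2 = 11/8, m_3 = 0.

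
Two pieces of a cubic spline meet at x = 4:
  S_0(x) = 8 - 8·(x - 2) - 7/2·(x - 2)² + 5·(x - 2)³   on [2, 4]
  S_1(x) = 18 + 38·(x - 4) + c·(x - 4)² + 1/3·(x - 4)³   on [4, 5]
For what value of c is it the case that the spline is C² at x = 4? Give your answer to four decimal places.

S_0''(x) = -7 + 30·(x - 2), so S_0''(4) = 53. On the right, S_1''(4) = 2c, so c = 53/2.

26.5000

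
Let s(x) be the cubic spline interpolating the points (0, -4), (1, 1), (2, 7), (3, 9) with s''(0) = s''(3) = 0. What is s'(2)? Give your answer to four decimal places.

4.2667

Write m_i for s''(x_i). With h_i = 1, 1, 1 and divided differences Δ_i = 5, 6, 2, the continuity of s' gives the tridiagonal system
  1·m_0 + 4·m_1 + 1·m_2 = 6(Δ_1 - Δ_0) = 6
  1·m_1 + 4·m_2 + 1·m_3 = 6(Δ_2 - Δ_1) = -24
Natural end conditions: m_0 = m_3 = 0.
Solving: m_0 = 0, m_1 = 16/5, m_2 = -34/5, m_3 = 0.
On [2, 3], s'(x) = b_2 + 2c_2·(x - 2) + 3d_2·(x - 2)² with b_2 = Δ_2 - h_2(2m_2 + m_3)/6 = 64/15, c_2 = m_2/2 = -17/5, d_2 = (m_3 - m_2)/(6h_2) = 17/15. So s'(2) = 64/15.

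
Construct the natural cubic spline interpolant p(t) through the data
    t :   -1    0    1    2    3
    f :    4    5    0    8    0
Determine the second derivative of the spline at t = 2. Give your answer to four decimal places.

Write σ_i for p''(x_i). With h_i = 1, 1, 1, 1 and divided differences Δ_i = 1, -5, 8, -8, the continuity of p' gives the tridiagonal system
  1·σ_0 + 4·σ_1 + 1·σ_2 = 6(Δ_1 - Δ_0) = -36
  1·σ_1 + 4·σ_2 + 1·σ_3 = 6(Δ_2 - Δ_1) = 78
  1·σ_2 + 4·σ_3 + 1·σ_4 = 6(Δ_3 - Δ_2) = -96
Natural end conditions: σ_0 = σ_4 = 0.
Hence σ_0 = 0, σ_1 = -237/14, σ_2 = 222/7, σ_3 = -447/14, σ_4 = 0.

-31.9286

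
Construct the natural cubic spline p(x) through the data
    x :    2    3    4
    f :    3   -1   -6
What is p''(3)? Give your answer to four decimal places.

-1.5000

Put σ_i = p'' at the i-th knot. Here h = (1, 1) and Δ = (-4, -5), so the interior equations h_(i-1)·σ_(i-1) + 2(h_(i-1)+h_i)·σ_i + h_i·σ_(i+1) = 6(Δ_i − Δ_(i-1)) read
  1·σ_0 + 4·σ_1 + 1·σ_2 = 6(Δ_1 - Δ_0) = -6
Natural end conditions: σ_0 = σ_2 = 0.
Solving: σ_0 = 0, σ_1 = -3/2, σ_2 = 0.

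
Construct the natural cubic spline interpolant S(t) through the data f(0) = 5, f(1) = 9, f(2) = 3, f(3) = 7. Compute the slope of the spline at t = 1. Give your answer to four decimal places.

With M_i denoting the second derivative at x_i, h_i = 1, 1, 1, and Δ_i = (y_(i+1) − y_i)/h_i = 4, -6, 4:
  1·M_0 + 4·M_1 + 1·M_2 = 6(Δ_1 - Δ_0) = -60
  1·M_1 + 4·M_2 + 1·M_3 = 6(Δ_2 - Δ_1) = 60
Natural end conditions: M_0 = M_3 = 0.
Solving the tridiagonal system: M_0 = 0, M_1 = -20, M_2 = 20, M_3 = 0.
On [1, 2], S'(t) = b_1 + 2c_1·(t - 1) + 3d_1·(t - 1)² with b_1 = Δ_1 - h_1(2M_1 + M_2)/6 = -8/3, c_1 = M_1/2 = -10, d_1 = (M_2 - M_1)/(6h_1) = 20/3. So S'(1) = -8/3.

-2.6667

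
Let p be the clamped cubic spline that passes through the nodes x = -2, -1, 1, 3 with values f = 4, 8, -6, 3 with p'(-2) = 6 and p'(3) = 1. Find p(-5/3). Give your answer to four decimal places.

6.0145

Write M_i for p''(x_i). With h_i = 1, 2, 2 and divided differences Δ_i = 4, -7, 9/2, the continuity of p' gives the tridiagonal system
  1·M_0 + 6·M_1 + 2·M_2 = 6(Δ_1 - Δ_0) = -66
  2·M_1 + 8·M_2 + 2·M_3 = 6(Δ_2 - Δ_1) = 69
Clamped end conditions give two more equations: 2h_0·M_0 + h_0·M_1 = 6(Δ_0 - p'(-2)) = -12 and h_2·M_2 + 2h_2·M_3 = 6(p'(3) - Δ_2) = -21.
Forward elimination and back-substitution give M_0 = 55/23, M_1 = -386/23, M_2 = 743/46, M_3 = -613/46.
On [-2, -1], p(x) = 4 + 6·(x + 2) + 55/46·(x + 2)² - 147/46·(x + 2)³.
With (x + 2) = 1/3: p(-5/3) = 415/69.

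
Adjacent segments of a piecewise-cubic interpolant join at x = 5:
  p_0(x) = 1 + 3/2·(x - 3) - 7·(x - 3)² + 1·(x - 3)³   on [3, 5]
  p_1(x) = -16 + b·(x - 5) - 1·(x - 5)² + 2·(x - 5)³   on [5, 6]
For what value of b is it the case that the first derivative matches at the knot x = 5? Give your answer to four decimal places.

p_0'(x) = 3/2 - 14·(x - 3) + 3·(x - 3)², so p_0'(5) = -29/2. On the right, p_1'(5) = b, so b = -29/2.

-14.5000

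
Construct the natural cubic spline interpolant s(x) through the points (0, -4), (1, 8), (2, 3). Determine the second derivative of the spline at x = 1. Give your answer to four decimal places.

Write M_i for s''(x_i). With h_i = 1, 1 and divided differences Δ_i = 12, -5, the continuity of s' gives the tridiagonal system
  1·M_0 + 4·M_1 + 1·M_2 = 6(Δ_1 - Δ_0) = -102
Natural end conditions: M_0 = M_2 = 0.
Solving the tridiagonal system: M_0 = 0, M_1 = -51/2, M_2 = 0.

-25.5000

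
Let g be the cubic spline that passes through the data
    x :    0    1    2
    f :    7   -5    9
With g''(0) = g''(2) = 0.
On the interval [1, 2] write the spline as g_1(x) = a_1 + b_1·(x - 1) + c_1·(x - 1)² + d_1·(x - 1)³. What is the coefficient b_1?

Let M_i = g''(x_i). Step sizes h_i = 1, 1; slopes of the chords Δ_i = (y_(i+1) - y_i)/h_i = -12, 14.
  1·M_0 + 4·M_1 + 1·M_2 = 6(Δ_1 - Δ_0) = 156
Natural end conditions: M_0 = M_2 = 0.
Solving: M_0 = 0, M_1 = 39, M_2 = 0.
On [1, 2], with g_1(x) = a_1 + b_1·(x - 1) + c_1·(x - 1)² + d_1·(x - 1)³: c_1 = M_1/2 = 39/2, d_1 = (M_2 - M_1)/(6h_1) = -13/2, b_1 = Δ_1 - h_1(2M_1 + M_2)/6 = 1.

1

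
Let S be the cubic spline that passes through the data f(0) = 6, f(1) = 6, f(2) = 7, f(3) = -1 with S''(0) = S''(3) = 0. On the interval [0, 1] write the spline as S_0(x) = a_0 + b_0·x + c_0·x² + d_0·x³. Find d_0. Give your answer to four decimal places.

0.8667

Let M_i = S''(x_i). Step sizes h_i = 1, 1, 1; slopes of the chords Δ_i = (y_(i+1) - y_i)/h_i = 0, 1, -8.
  1·M_0 + 4·M_1 + 1·M_2 = 6(Δ_1 - Δ_0) = 6
  1·M_1 + 4·M_2 + 1·M_3 = 6(Δ_2 - Δ_1) = -54
Natural end conditions: M_0 = M_3 = 0.
Forward elimination and back-substitution give M_0 = 0, M_1 = 26/5, M_2 = -74/5, M_3 = 0.
On [0, 1], with S_0(x) = a_0 + b_0·x + c_0·x² + d_0·x³: c_0 = M_0/2 = 0, d_0 = (M_1 - M_0)/(6h_0) = 13/15, b_0 = Δ_0 - h_0(2M_0 + M_1)/6 = -13/15.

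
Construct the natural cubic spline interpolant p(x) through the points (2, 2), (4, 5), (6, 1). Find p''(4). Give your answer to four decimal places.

Write M_i for p''(x_i). With h_i = 2, 2 and divided differences Δ_i = 3/2, -2, the continuity of p' gives the tridiagonal system
  2·M_0 + 8·M_1 + 2·M_2 = 6(Δ_1 - Δ_0) = -21
Natural end conditions: M_0 = M_2 = 0.
Solving the tridiagonal system: M_0 = 0, M_1 = -21/8, M_2 = 0.

-2.6250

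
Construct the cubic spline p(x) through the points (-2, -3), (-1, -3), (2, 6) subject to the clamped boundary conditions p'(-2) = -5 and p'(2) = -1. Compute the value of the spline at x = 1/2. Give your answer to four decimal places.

3.0469

Let M_i = p''(x_i). Step sizes h_i = 1, 3; slopes of the chords Δ_i = (y_(i+1) - y_i)/h_i = 0, 3.
  1·M_0 + 8·M_1 + 3·M_2 = 6(Δ_1 - Δ_0) = 18
Clamped end conditions give two more equations: 2h_0·M_0 + h_0·M_1 = 6(Δ_0 - p'(-2)) = 30 and h_1·M_1 + 2h_1·M_2 = 6(p'(2) - Δ_1) = -24.
Hence M_0 = 55/4, M_1 = 5/2, M_2 = -21/4.
On [-1, 2], p(x) = -3 + 25/8·(x + 1) + 5/4·(x + 1)² - 31/72·(x + 1)³.
With (x + 1) = 3/2: p(1/2) = 195/64.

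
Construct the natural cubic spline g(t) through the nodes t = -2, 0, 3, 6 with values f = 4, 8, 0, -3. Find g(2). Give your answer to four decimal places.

3.2112

Write M_i for g''(x_i). With h_i = 2, 3, 3 and divided differences Δ_i = 2, -8/3, -1, the continuity of g' gives the tridiagonal system
  2·M_0 + 10·M_1 + 3·M_2 = 6(Δ_1 - Δ_0) = -28
  3·M_1 + 12·M_2 + 3·M_3 = 6(Δ_2 - Δ_1) = 10
Natural end conditions: M_0 = M_3 = 0.
Solving the tridiagonal system: M_0 = 0, M_1 = -122/37, M_2 = 184/111, M_3 = 0.
On [0, 3], g(t) = 8 - 22/111·t - 61/37·t² + 275/999·t³.
With t = 2: g(2) = 3208/999.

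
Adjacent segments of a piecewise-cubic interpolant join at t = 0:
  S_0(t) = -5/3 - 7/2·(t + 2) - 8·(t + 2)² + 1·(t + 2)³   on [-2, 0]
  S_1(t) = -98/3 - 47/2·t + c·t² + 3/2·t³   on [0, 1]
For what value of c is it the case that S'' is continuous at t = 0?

-2

S_0''(t) = -16 + 6·(t + 2), so S_0''(0) = -4. On the right, S_1''(0) = 2c, so c = -2.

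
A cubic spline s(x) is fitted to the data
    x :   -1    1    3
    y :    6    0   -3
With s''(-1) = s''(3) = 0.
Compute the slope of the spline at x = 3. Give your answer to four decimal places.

With m_i denoting the second derivative at x_i, h_i = 2, 2, and Δ_i = (y_(i+1) − y_i)/h_i = -3, -3/2:
  2·m_0 + 8·m_1 + 2·m_2 = 6(Δ_1 - Δ_0) = 9
Natural end conditions: m_0 = m_2 = 0.
Solving the tridiagonal system: m_0 = 0, m_1 = 9/8, m_2 = 0.
On [1, 3], s'(x) = b_1 + 2c_1·(x - 1) + 3d_1·(x - 1)² with b_1 = Δ_1 - h_1(2m_1 + m_2)/6 = -9/4, c_1 = m_1/2 = 9/16, d_1 = (m_2 - m_1)/(6h_1) = -3/32. So s'(3) = -9/8.

-1.1250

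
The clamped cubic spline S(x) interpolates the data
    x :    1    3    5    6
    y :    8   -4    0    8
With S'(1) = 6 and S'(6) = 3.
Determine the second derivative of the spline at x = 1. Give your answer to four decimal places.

-23.2174

Write m_i for S''(x_i). With h_i = 2, 2, 1 and divided differences Δ_i = -6, 2, 8, the continuity of S' gives the tridiagonal system
  2·m_0 + 8·m_1 + 2·m_2 = 6(Δ_1 - Δ_0) = 48
  2·m_1 + 6·m_2 + 1·m_3 = 6(Δ_2 - Δ_1) = 36
Clamped end conditions give two more equations: 2h_0·m_0 + h_0·m_1 = 6(Δ_0 - S'(1)) = -72 and h_2·m_2 + 2h_2·m_3 = 6(S'(6) - Δ_2) = -30.
Hence m_0 = -534/23, m_1 = 240/23, m_2 = 126/23, m_3 = -408/23.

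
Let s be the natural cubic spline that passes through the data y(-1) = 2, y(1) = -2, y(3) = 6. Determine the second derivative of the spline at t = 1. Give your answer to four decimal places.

With M_i denoting the second derivative at x_i, h_i = 2, 2, and Δ_i = (y_(i+1) − y_i)/h_i = -2, 4:
  2·M_0 + 8·M_1 + 2·M_2 = 6(Δ_1 - Δ_0) = 36
Natural end conditions: M_0 = M_2 = 0.
Forward elimination and back-substitution give M_0 = 0, M_1 = 9/2, M_2 = 0.

4.5000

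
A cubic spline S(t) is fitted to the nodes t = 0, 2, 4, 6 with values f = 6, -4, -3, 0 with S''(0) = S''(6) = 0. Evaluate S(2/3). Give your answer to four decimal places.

1.8370

Let σ_i = S''(x_i). Step sizes h_i = 2, 2, 2; slopes of the chords Δ_i = (y_(i+1) - y_i)/h_i = -5, 1/2, 3/2.
  2·σ_0 + 8·σ_1 + 2·σ_2 = 6(Δ_1 - Δ_0) = 33
  2·σ_1 + 8·σ_2 + 2·σ_3 = 6(Δ_2 - Δ_1) = 6
Natural end conditions: σ_0 = σ_3 = 0.
Solving the tridiagonal system: σ_0 = 0, σ_1 = 21/5, σ_2 = -3/10, σ_3 = 0.
On [0, 2], S(t) = 6 - 32/5·t + 0·t² + 7/20·t³.
With t = 2/3: S(2/3) = 248/135.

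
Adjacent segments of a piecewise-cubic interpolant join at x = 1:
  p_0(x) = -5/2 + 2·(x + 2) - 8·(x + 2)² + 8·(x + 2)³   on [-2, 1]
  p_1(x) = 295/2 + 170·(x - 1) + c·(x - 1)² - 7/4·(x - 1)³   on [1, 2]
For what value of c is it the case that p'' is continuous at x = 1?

p_0''(x) = -16 + 48·(x + 2), so p_0''(1) = 128. On the right, p_1''(1) = 2c, so c = 64.

64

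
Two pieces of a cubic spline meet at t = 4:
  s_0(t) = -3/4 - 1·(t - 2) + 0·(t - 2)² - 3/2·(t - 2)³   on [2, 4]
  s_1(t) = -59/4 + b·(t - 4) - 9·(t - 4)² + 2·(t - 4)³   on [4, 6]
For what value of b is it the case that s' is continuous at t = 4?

-19

s_0'(t) = -1 + 0·(t - 2) - 9/2·(t - 2)², so s_0'(4) = -19. On the right, s_1'(4) = b, so b = -19.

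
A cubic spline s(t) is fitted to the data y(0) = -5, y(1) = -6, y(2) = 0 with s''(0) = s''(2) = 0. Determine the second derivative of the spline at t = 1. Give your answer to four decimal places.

10.5000

Write σ_i for s''(x_i). With h_i = 1, 1 and divided differences Δ_i = -1, 6, the continuity of s' gives the tridiagonal system
  1·σ_0 + 4·σ_1 + 1·σ_2 = 6(Δ_1 - Δ_0) = 42
Natural end conditions: σ_0 = σ_2 = 0.
Forward elimination and back-substitution give σ_0 = 0, σ_1 = 21/2, σ_2 = 0.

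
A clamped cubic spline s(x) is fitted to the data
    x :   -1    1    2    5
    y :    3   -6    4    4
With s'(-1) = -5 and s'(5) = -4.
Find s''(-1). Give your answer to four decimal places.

-8.8333

With m_i denoting the second derivative at x_i, h_i = 2, 1, 3, and Δ_i = (y_(i+1) − y_i)/h_i = -9/2, 10, 0:
  2·m_0 + 6·m_1 + 1·m_2 = 6(Δ_1 - Δ_0) = 87
  1·m_1 + 8·m_2 + 3·m_3 = 6(Δ_2 - Δ_1) = -60
Clamped end conditions give two more equations: 2h_0·m_0 + h_0·m_1 = 6(Δ_0 - s'(-1)) = 3 and h_2·m_2 + 2h_2·m_3 = 6(s'(5) - Δ_2) = -24.
Solving: m_0 = -53/6, m_1 = 115/6, m_2 = -31/3, m_3 = 7/6.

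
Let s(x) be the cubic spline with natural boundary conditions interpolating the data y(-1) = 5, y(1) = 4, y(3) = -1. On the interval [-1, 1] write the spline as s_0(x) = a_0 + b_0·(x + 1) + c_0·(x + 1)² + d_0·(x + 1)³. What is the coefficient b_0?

Put M_i = s'' at the i-th knot. Here h = (2, 2) and Δ = (-1/2, -5/2), so the interior equations h_(i-1)·M_(i-1) + 2(h_(i-1)+h_i)·M_i + h_i·M_(i+1) = 6(Δ_i − Δ_(i-1)) read
  2·M_0 + 8·M_1 + 2·M_2 = 6(Δ_1 - Δ_0) = -12
Natural end conditions: M_0 = M_2 = 0.
Solving: M_0 = 0, M_1 = -3/2, M_2 = 0.
On [-1, 1], with s_0(x) = a_0 + b_0·(x + 1) + c_0·(x + 1)² + d_0·(x + 1)³: c_0 = M_0/2 = 0, d_0 = (M_1 - M_0)/(6h_0) = -1/8, b_0 = Δ_0 - h_0(2M_0 + M_1)/6 = 0.

0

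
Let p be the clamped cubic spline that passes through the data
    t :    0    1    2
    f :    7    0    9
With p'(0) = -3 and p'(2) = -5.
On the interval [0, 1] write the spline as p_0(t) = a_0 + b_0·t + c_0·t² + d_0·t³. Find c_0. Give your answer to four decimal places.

-18.5000

Put m_i = p'' at the i-th knot. Here h = (1, 1) and Δ = (-7, 9), so the interior equations h_(i-1)·m_(i-1) + 2(h_(i-1)+h_i)·m_i + h_i·m_(i+1) = 6(Δ_i − Δ_(i-1)) read
  1·m_0 + 4·m_1 + 1·m_2 = 6(Δ_1 - Δ_0) = 96
Clamped end conditions give two more equations: 2h_0·m_0 + h_0·m_1 = 6(Δ_0 - p'(0)) = -24 and h_1·m_1 + 2h_1·m_2 = 6(p'(2) - Δ_1) = -84.
Solving: m_0 = -37, m_1 = 50, m_2 = -67.
On [0, 1], with p_0(t) = a_0 + b_0·t + c_0·t² + d_0·t³: c_0 = m_0/2 = -37/2, d_0 = (m_1 - m_0)/(6h_0) = 29/2, b_0 = Δ_0 - h_0(2m_0 + m_1)/6 = -3.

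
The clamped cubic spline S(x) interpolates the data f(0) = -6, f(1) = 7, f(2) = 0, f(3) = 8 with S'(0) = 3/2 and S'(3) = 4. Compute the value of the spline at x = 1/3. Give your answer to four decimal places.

Put σ_i = S'' at the i-th knot. Here h = (1, 1, 1) and Δ = (13, -7, 8), so the interior equations h_(i-1)·σ_(i-1) + 2(h_(i-1)+h_i)·σ_i + h_i·σ_(i+1) = 6(Δ_i − Δ_(i-1)) read
  1·σ_0 + 4·σ_1 + 1·σ_2 = 6(Δ_1 - Δ_0) = -120
  1·σ_1 + 4·σ_2 + 1·σ_3 = 6(Δ_2 - Δ_1) = 90
Clamped end conditions give two more equations: 2h_0·σ_0 + h_0·σ_1 = 6(Δ_0 - S'(0)) = 69 and h_2·σ_2 + 2h_2·σ_3 = 6(S'(3) - Δ_2) = -24.
Forward elimination and back-substitution give σ_0 = 946/15, σ_1 = -857/15, σ_2 = 682/15, σ_3 = -521/15.
On [0, 1], S(x) = -6 + 3/2·x + 473/15·x² - 601/30·x³.
With x = 1/3: S(1/3) = -1109/405.

-2.7383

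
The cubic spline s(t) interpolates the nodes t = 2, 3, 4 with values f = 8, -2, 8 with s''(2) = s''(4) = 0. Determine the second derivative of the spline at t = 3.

30

Put σ_i = s'' at the i-th knot. Here h = (1, 1) and Δ = (-10, 10), so the interior equations h_(i-1)·σ_(i-1) + 2(h_(i-1)+h_i)·σ_i + h_i·σ_(i+1) = 6(Δ_i − Δ_(i-1)) read
  1·σ_0 + 4·σ_1 + 1·σ_2 = 6(Δ_1 - Δ_0) = 120
Natural end conditions: σ_0 = σ_2 = 0.
Solving the tridiagonal system: σ_0 = 0, σ_1 = 30, σ_2 = 0.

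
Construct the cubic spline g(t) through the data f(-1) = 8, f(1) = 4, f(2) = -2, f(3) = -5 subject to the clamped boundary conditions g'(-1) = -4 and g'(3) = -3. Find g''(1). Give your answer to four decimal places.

With m_i denoting the second derivative at x_i, h_i = 2, 1, 1, and Δ_i = (y_(i+1) − y_i)/h_i = -2, -6, -3:
  2·m_0 + 6·m_1 + 1·m_2 = 6(Δ_1 - Δ_0) = -24
  1·m_1 + 4·m_2 + 1·m_3 = 6(Δ_2 - Δ_1) = 18
Clamped end conditions give two more equations: 2h_0·m_0 + h_0·m_1 = 6(Δ_0 - g'(-1)) = 12 and h_2·m_2 + 2h_2·m_3 = 6(g'(3) - Δ_2) = 0.
Solving: m_0 = 74/11, m_1 = -82/11, m_2 = 80/11, m_3 = -40/11.

-7.4545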